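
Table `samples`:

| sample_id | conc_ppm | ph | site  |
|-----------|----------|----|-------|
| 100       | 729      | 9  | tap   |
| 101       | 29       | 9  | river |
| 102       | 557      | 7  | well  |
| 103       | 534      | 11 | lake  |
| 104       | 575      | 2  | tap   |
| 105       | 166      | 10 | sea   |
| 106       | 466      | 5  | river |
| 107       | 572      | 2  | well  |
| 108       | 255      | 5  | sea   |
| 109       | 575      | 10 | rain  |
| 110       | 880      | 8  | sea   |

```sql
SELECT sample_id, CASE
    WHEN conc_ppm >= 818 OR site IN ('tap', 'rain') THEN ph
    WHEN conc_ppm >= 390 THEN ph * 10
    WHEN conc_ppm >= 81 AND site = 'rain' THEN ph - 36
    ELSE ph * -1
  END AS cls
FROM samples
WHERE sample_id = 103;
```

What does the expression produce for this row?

110

sample_id = 103: conc_ppm=534, ph=11, site=lake.
conc_ppm >= 818 OR site IN ('tap', 'rain') → false
conc_ppm >= 390 → true → 110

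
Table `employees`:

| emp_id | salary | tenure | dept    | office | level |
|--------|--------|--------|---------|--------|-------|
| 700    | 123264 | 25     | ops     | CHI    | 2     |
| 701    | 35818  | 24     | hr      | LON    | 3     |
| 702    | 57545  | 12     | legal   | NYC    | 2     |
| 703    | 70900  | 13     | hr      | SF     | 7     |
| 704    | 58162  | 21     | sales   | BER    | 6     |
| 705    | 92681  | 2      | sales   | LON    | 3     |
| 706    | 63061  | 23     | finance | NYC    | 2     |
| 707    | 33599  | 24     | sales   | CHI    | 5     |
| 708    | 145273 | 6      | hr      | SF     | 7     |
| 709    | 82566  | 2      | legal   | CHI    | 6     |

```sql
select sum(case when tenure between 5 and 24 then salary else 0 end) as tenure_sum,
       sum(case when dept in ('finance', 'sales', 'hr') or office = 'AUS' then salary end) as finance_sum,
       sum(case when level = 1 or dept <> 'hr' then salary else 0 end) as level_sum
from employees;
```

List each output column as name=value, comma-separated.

tenure_sum=464358, finance_sum=499494, level_sum=510878

[tenure_sum: tenure between 5 and 24]
emp_id=700: ✗
emp_id=701: ✓ → 35818
emp_id=702: ✓ → 57545
emp_id=703: ✓ → 70900
emp_id=704: ✓ → 58162
emp_id=705: ✗
emp_id=706: ✓ → 63061
emp_id=707: ✓ → 33599
emp_id=708: ✓ → 145273
emp_id=709: ✗
tenure_sum = 35818 + 57545 + 70900 + 58162 + 63061 + 33599 + 145273 = 464358
—
[finance_sum: dept in ('finance', 'sales', 'hr') or office = 'AUS']
emp_id=700: ✗
emp_id=701: ✓ → 35818
emp_id=702: ✗
emp_id=703: ✓ → 70900
emp_id=704: ✓ → 58162
emp_id=705: ✓ → 92681
emp_id=706: ✓ → 63061
emp_id=707: ✓ → 33599
emp_id=708: ✓ → 145273
emp_id=709: ✗
finance_sum = 35818 + 70900 + 58162 + 92681 + 63061 + 33599 + 145273 = 499494
—
[level_sum: level = 1 or dept <> 'hr']
emp_id=700: ✓ → 123264
emp_id=701: ✗
emp_id=702: ✓ → 57545
emp_id=703: ✗
emp_id=704: ✓ → 58162
emp_id=705: ✓ → 92681
emp_id=706: ✓ → 63061
emp_id=707: ✓ → 33599
emp_id=708: ✗
emp_id=709: ✓ → 82566
level_sum = 123264 + 57545 + 58162 + 92681 + 63061 + 33599 + 82566 = 510878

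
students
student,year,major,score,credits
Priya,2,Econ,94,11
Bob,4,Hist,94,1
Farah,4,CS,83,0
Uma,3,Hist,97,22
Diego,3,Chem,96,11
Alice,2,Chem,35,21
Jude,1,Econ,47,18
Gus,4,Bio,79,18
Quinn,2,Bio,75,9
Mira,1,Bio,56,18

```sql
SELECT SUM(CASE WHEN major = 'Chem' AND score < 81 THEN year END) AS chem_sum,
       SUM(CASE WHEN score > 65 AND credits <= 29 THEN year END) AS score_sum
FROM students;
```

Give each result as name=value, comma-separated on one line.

chem_sum=2, score_sum=22

[chem_sum: major = 'Chem' AND score < 81]
student=Priya: ✗
student=Bob: ✗
student=Farah: ✗
student=Uma: ✗
student=Diego: ✗
student=Alice: ✓ → 2
student=Jude: ✗
student=Gus: ✗
student=Quinn: ✗
student=Mira: ✗
chem_sum = 2
—
[score_sum: score > 65 AND credits <= 29]
student=Priya: ✓ → 2
student=Bob: ✓ → 4
student=Farah: ✓ → 4
student=Uma: ✓ → 3
student=Diego: ✓ → 3
student=Alice: ✗
student=Jude: ✗
student=Gus: ✓ → 4
student=Quinn: ✓ → 2
student=Mira: ✗
score_sum = 2 + 4 + 4 + 3 + 3 + 4 + 2 = 22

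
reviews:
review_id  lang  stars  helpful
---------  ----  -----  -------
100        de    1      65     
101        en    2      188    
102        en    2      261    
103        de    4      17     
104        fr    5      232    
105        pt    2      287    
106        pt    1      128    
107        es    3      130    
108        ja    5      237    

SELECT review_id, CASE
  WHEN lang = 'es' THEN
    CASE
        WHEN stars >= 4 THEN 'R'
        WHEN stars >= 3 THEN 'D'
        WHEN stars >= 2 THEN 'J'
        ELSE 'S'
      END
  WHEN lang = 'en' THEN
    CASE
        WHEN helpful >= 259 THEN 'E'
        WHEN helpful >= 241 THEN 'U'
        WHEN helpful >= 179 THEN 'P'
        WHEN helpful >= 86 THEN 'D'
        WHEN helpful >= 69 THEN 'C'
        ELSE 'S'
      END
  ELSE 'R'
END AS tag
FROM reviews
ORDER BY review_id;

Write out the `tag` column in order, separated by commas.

R, P, E, R, R, R, R, D, R

review_id=100: lang='de' → outer ELSE → R
review_id=101: lang='en' → inner[helpful >= 179] → P
review_id=102: lang='en' → inner[helpful >= 259] → E
review_id=103: lang='de' → outer ELSE → R
review_id=104: lang='fr' → outer ELSE → R
review_id=105: lang='pt' → outer ELSE → R
review_id=106: lang='pt' → outer ELSE → R
review_id=107: lang='es' → inner[stars >= 3] → D
review_id=108: lang='ja' → outer ELSE → R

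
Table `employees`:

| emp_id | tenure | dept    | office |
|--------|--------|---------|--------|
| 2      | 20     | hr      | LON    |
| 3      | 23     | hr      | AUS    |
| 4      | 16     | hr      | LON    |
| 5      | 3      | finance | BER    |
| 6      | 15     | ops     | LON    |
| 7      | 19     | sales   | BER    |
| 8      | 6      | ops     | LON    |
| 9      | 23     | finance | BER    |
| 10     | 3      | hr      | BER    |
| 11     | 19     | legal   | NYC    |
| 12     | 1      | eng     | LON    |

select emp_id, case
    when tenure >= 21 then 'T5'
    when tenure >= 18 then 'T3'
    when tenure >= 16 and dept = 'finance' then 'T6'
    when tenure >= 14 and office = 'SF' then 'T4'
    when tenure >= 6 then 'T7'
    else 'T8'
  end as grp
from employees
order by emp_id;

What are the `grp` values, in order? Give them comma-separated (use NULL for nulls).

T3, T5, T7, T8, T7, T3, T7, T5, T8, T3, T8

emp_id=2: tenure >= 18 → T3
emp_id=3: tenure >= 21 → T5
emp_id=4: tenure >= 6 → T7
emp_id=5: ELSE → T8
emp_id=6: tenure >= 6 → T7
emp_id=7: tenure >= 18 → T3
emp_id=8: tenure >= 6 → T7
emp_id=9: tenure >= 21 → T5
emp_id=10: ELSE → T8
emp_id=11: tenure >= 18 → T3
emp_id=12: ELSE → T8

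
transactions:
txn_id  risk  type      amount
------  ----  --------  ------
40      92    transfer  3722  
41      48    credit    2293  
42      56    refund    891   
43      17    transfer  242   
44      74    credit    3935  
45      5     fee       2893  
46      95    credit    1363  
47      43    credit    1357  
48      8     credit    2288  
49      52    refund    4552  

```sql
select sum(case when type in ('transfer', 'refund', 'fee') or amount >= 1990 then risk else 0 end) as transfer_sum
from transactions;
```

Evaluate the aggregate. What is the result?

352

txn_id=40: ✓ → 92
txn_id=41: ✓ → 48
txn_id=42: ✓ → 56
txn_id=43: ✓ → 17
txn_id=44: ✓ → 74
txn_id=45: ✓ → 5
txn_id=46: ✗
txn_id=47: ✗
txn_id=48: ✓ → 8
txn_id=49: ✓ → 52
transfer_sum = 92 + 48 + 56 + 17 + 74 + 5 + 8 + 52 = 352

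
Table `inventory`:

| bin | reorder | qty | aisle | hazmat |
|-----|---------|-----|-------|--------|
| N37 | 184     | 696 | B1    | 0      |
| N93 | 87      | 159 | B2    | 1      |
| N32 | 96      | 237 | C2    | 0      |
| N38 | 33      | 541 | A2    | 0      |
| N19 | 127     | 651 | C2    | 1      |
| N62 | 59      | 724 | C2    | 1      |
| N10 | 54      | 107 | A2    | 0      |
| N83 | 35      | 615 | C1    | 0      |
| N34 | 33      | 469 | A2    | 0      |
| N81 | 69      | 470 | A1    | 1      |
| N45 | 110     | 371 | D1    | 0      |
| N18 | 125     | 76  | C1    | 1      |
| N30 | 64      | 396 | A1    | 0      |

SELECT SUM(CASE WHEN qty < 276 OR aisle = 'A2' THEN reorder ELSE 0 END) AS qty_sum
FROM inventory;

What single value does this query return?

428

bin=N37: ✗
bin=N93: ✓ → 87
bin=N32: ✓ → 96
bin=N38: ✓ → 33
bin=N19: ✗
bin=N62: ✗
bin=N10: ✓ → 54
bin=N83: ✗
bin=N34: ✓ → 33
bin=N81: ✗
bin=N45: ✗
bin=N18: ✓ → 125
bin=N30: ✗
qty_sum = 87 + 96 + 33 + 54 + 33 + 125 = 428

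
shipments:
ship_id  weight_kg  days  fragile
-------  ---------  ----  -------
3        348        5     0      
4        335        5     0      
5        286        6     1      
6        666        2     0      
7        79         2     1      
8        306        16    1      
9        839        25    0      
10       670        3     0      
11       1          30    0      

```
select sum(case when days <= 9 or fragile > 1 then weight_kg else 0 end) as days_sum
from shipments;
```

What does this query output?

2384

ship_id=3: ✓ → 348
ship_id=4: ✓ → 335
ship_id=5: ✓ → 286
ship_id=6: ✓ → 666
ship_id=7: ✓ → 79
ship_id=8: ✗
ship_id=9: ✗
ship_id=10: ✓ → 670
ship_id=11: ✗
days_sum = 348 + 335 + 286 + 666 + 79 + 670 = 2384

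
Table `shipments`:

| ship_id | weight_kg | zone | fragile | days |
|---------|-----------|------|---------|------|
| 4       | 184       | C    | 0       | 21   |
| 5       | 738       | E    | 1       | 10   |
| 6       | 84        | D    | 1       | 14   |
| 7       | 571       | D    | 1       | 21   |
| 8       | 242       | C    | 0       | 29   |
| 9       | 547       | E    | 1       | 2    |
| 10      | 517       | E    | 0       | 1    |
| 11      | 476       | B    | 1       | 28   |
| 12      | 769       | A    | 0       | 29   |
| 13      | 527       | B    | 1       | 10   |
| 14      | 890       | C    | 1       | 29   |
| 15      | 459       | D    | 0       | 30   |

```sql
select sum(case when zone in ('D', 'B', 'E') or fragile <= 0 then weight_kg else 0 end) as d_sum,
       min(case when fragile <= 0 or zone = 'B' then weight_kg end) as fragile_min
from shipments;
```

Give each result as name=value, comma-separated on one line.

[d_sum: zone in ('D', 'B', 'E') or fragile <= 0]
ship_id=4: ✓ → 184
ship_id=5: ✓ → 738
ship_id=6: ✓ → 84
ship_id=7: ✓ → 571
ship_id=8: ✓ → 242
ship_id=9: ✓ → 547
ship_id=10: ✓ → 517
ship_id=11: ✓ → 476
ship_id=12: ✓ → 769
ship_id=13: ✓ → 527
ship_id=14: ✗
ship_id=15: ✓ → 459
d_sum = 184 + 738 + 84 + 571 + 242 + 547 + 517 + 476 + 769 + 527 + 459 = 5114
—
[fragile_min: fragile <= 0 or zone = 'B']
ship_id=4: ✓ → 184
ship_id=5: ✗
ship_id=6: ✗
ship_id=7: ✗
ship_id=8: ✓ → 242
ship_id=9: ✗
ship_id=10: ✓ → 517
ship_id=11: ✓ → 476
ship_id=12: ✓ → 769
ship_id=13: ✓ → 527
ship_id=14: ✗
ship_id=15: ✓ → 459
fragile_min = MIN(184, 242, 517, 476, 769, 527, 459) = 184

d_sum=5114, fragile_min=184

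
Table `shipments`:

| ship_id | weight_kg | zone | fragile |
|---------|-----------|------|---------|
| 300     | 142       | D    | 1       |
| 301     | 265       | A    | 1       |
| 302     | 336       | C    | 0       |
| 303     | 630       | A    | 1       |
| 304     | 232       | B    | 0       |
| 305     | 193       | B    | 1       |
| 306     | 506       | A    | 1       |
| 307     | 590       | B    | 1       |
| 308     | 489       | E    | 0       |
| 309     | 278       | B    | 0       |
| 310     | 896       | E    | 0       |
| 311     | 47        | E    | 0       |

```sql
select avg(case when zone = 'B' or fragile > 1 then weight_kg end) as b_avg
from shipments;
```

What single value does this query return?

ship_id=300: ✗
ship_id=301: ✗
ship_id=302: ✗
ship_id=303: ✗
ship_id=304: ✓ → 232
ship_id=305: ✓ → 193
ship_id=306: ✗
ship_id=307: ✓ → 590
ship_id=308: ✗
ship_id=309: ✓ → 278
ship_id=310: ✗
ship_id=311: ✗
b_avg = (232 + 193 + 590 + 278) / 4 = 323.25

323.25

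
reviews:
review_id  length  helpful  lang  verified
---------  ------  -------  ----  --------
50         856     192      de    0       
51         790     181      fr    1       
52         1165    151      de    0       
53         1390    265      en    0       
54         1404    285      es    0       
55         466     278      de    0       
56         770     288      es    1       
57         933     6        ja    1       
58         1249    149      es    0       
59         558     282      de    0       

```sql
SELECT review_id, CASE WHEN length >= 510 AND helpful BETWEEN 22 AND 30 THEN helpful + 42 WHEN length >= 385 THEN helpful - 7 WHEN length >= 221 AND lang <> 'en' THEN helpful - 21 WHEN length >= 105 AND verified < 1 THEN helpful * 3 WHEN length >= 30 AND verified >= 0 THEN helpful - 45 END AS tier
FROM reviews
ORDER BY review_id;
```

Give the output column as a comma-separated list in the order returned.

review_id=50: length >= 385 → 185
review_id=51: length >= 385 → 174
review_id=52: length >= 385 → 144
review_id=53: length >= 385 → 258
review_id=54: length >= 385 → 278
review_id=55: length >= 385 → 271
review_id=56: length >= 385 → 281
review_id=57: length >= 385 → -1
review_id=58: length >= 385 → 142
review_id=59: length >= 385 → 275

185, 174, 144, 258, 278, 271, 281, -1, 142, 275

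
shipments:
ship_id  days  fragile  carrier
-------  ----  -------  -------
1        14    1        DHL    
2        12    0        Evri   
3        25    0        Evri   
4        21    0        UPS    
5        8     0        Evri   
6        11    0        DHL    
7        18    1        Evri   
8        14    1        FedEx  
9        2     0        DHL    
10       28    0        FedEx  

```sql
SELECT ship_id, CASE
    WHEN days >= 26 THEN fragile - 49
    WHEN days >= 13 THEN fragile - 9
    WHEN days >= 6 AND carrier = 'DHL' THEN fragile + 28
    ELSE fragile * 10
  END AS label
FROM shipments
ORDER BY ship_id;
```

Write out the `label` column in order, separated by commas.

ship_id=1: days >= 13 → -8
ship_id=2: ELSE → 0
ship_id=3: days >= 13 → -9
ship_id=4: days >= 13 → -9
ship_id=5: ELSE → 0
ship_id=6: days >= 6 AND carrier = 'DHL' → 28
ship_id=7: days >= 13 → -8
ship_id=8: days >= 13 → -8
ship_id=9: ELSE → 0
ship_id=10: days >= 26 → -49

-8, 0, -9, -9, 0, 28, -8, -8, 0, -49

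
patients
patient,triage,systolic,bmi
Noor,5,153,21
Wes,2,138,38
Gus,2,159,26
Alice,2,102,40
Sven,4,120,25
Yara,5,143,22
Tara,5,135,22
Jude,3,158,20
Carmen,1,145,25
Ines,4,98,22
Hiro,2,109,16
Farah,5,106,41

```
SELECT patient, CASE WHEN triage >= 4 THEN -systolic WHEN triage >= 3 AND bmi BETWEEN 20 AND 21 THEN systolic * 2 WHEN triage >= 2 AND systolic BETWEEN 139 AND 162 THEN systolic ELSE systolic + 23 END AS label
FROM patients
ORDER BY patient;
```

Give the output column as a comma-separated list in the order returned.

patient=Alice: ELSE → 125
patient=Carmen: ELSE → 168
patient=Farah: triage >= 4 → -106
patient=Gus: triage >= 2 AND systolic BETWEEN 139 AND 162 → 159
patient=Hiro: ELSE → 132
patient=Ines: triage >= 4 → -98
patient=Jude: triage >= 3 AND bmi BETWEEN 20 AND 21 → 316
patient=Noor: triage >= 4 → -153
patient=Sven: triage >= 4 → -120
patient=Tara: triage >= 4 → -135
patient=Wes: ELSE → 161
patient=Yara: triage >= 4 → -143

125, 168, -106, 159, 132, -98, 316, -153, -120, -135, 161, -143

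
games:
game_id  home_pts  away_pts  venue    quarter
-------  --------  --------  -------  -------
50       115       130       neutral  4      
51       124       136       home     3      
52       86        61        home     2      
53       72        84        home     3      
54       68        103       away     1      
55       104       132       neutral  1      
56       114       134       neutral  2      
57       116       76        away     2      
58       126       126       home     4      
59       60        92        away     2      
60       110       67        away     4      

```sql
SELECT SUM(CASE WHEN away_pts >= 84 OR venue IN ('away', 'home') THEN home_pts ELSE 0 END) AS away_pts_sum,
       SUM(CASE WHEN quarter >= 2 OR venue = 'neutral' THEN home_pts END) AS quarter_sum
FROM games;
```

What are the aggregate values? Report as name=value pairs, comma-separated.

away_pts_sum=1095, quarter_sum=1027

[away_pts_sum: away_pts >= 84 OR venue IN ('away', 'home')]
game_id=50: ✓ → 115
game_id=51: ✓ → 124
game_id=52: ✓ → 86
game_id=53: ✓ → 72
game_id=54: ✓ → 68
game_id=55: ✓ → 104
game_id=56: ✓ → 114
game_id=57: ✓ → 116
game_id=58: ✓ → 126
game_id=59: ✓ → 60
game_id=60: ✓ → 110
away_pts_sum = 115 + 124 + 86 + 72 + 68 + 104 + 114 + 116 + 126 + 60 + 110 = 1095
—
[quarter_sum: quarter >= 2 OR venue = 'neutral']
game_id=50: ✓ → 115
game_id=51: ✓ → 124
game_id=52: ✓ → 86
game_id=53: ✓ → 72
game_id=54: ✗
game_id=55: ✓ → 104
game_id=56: ✓ → 114
game_id=57: ✓ → 116
game_id=58: ✓ → 126
game_id=59: ✓ → 60
game_id=60: ✓ → 110
quarter_sum = 115 + 124 + 86 + 72 + 104 + 114 + 116 + 126 + 60 + 110 = 1027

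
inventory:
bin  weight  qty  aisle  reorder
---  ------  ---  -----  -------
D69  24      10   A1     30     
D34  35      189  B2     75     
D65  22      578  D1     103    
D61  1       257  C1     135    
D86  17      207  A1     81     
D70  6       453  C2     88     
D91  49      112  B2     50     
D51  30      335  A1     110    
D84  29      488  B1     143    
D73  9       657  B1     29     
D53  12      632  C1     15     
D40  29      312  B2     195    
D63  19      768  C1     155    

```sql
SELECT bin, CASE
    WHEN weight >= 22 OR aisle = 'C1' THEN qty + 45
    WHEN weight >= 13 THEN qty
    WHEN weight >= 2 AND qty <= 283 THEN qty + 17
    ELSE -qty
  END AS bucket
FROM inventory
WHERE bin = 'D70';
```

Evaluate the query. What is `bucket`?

-453

bin = D70: weight=6, qty=453, aisle=C2, reorder=88.
weight >= 22 OR aisle = 'C1' → false
weight >= 13 → false
weight >= 2 AND qty <= 283 → false
No prior WHEN matched → ELSE → -453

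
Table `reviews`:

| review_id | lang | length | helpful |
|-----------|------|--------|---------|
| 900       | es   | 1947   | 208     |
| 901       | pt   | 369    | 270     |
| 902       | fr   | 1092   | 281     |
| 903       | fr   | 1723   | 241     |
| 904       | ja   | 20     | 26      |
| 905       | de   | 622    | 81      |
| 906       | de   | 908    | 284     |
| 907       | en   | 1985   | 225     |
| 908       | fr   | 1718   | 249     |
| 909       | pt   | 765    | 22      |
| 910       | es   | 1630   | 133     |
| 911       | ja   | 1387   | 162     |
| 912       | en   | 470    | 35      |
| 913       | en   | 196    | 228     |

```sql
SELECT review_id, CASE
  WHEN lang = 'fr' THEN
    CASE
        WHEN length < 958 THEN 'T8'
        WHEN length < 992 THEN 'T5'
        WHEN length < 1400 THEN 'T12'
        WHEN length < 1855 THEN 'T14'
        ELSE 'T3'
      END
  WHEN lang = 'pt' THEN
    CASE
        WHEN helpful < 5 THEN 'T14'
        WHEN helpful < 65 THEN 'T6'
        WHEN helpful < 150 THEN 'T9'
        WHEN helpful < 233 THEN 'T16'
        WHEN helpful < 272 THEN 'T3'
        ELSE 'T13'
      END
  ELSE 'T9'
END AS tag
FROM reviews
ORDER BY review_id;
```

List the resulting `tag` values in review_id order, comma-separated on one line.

T9, T3, T12, T14, T9, T9, T9, T9, T14, T6, T9, T9, T9, T9

review_id=900: lang='es' → outer ELSE → T9
review_id=901: lang='pt' → inner[helpful < 272] → T3
review_id=902: lang='fr' → inner[length < 1400] → T12
review_id=903: lang='fr' → inner[length < 1855] → T14
review_id=904: lang='ja' → outer ELSE → T9
review_id=905: lang='de' → outer ELSE → T9
review_id=906: lang='de' → outer ELSE → T9
review_id=907: lang='en' → outer ELSE → T9
review_id=908: lang='fr' → inner[length < 1855] → T14
review_id=909: lang='pt' → inner[helpful < 65] → T6
review_id=910: lang='es' → outer ELSE → T9
review_id=911: lang='ja' → outer ELSE → T9
review_id=912: lang='en' → outer ELSE → T9
review_id=913: lang='en' → outer ELSE → T9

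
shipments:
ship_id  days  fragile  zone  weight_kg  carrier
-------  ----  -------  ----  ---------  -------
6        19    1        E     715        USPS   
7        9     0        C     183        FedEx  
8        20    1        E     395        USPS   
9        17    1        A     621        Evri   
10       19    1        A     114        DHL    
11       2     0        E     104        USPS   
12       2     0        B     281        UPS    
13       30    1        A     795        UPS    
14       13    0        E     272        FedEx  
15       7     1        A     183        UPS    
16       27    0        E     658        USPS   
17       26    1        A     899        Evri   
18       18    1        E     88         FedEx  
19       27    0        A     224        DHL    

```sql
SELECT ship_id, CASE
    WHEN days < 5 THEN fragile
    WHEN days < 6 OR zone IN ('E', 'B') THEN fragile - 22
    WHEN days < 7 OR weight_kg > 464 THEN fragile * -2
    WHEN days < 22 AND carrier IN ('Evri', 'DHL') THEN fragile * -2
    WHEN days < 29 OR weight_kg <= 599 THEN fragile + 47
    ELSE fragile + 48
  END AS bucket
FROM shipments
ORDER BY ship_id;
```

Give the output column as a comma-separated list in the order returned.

ship_id=6: days < 6 OR zone IN ('E', 'B') → -21
ship_id=7: days < 29 OR weight_kg <= 599 → 47
ship_id=8: days < 6 OR zone IN ('E', 'B') → -21
ship_id=9: days < 7 OR weight_kg > 464 → -2
ship_id=10: days < 22 AND carrier IN ('Evri', 'DHL') → -2
ship_id=11: days < 5 → 0
ship_id=12: days < 5 → 0
ship_id=13: days < 7 OR weight_kg > 464 → -2
ship_id=14: days < 6 OR zone IN ('E', 'B') → -22
ship_id=15: days < 29 OR weight_kg <= 599 → 48
ship_id=16: days < 6 OR zone IN ('E', 'B') → -22
ship_id=17: days < 7 OR weight_kg > 464 → -2
ship_id=18: days < 6 OR zone IN ('E', 'B') → -21
ship_id=19: days < 29 OR weight_kg <= 599 → 47

-21, 47, -21, -2, -2, 0, 0, -2, -22, 48, -22, -2, -21, 47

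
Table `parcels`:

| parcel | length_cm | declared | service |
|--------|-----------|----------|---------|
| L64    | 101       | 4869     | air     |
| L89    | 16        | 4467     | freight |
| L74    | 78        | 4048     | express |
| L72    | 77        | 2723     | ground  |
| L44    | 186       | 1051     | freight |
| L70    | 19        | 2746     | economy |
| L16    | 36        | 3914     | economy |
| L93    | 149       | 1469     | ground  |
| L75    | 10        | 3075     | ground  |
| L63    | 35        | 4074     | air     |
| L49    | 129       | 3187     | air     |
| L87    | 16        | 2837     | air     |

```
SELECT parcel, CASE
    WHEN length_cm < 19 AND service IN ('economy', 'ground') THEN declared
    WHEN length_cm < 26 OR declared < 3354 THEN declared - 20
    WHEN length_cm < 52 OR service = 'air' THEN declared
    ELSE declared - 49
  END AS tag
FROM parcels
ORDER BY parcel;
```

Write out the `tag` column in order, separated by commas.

3914, 1031, 3167, 4074, 4869, 2726, 2703, 3999, 3075, 2817, 4447, 1449

parcel=L16: length_cm < 52 OR service = 'air' → 3914
parcel=L44: length_cm < 26 OR declared < 3354 → 1031
parcel=L49: length_cm < 26 OR declared < 3354 → 3167
parcel=L63: length_cm < 52 OR service = 'air' → 4074
parcel=L64: length_cm < 52 OR service = 'air' → 4869
parcel=L70: length_cm < 26 OR declared < 3354 → 2726
parcel=L72: length_cm < 26 OR declared < 3354 → 2703
parcel=L74: ELSE → 3999
parcel=L75: length_cm < 19 AND service IN ('economy', 'ground') → 3075
parcel=L87: length_cm < 26 OR declared < 3354 → 2817
parcel=L89: length_cm < 26 OR declared < 3354 → 4447
parcel=L93: length_cm < 26 OR declared < 3354 → 1449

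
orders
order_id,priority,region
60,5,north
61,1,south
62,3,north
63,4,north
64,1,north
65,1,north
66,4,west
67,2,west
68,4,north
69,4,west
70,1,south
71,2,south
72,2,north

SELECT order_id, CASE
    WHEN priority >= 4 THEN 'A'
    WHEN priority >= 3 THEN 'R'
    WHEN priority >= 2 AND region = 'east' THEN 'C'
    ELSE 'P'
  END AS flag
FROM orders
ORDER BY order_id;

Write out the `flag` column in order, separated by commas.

order_id=60: priority >= 4 → A
order_id=61: ELSE → P
order_id=62: priority >= 3 → R
order_id=63: priority >= 4 → A
order_id=64: ELSE → P
order_id=65: ELSE → P
order_id=66: priority >= 4 → A
order_id=67: ELSE → P
order_id=68: priority >= 4 → A
order_id=69: priority >= 4 → A
order_id=70: ELSE → P
order_id=71: ELSE → P
order_id=72: ELSE → P

A, P, R, A, P, P, A, P, A, A, P, P, P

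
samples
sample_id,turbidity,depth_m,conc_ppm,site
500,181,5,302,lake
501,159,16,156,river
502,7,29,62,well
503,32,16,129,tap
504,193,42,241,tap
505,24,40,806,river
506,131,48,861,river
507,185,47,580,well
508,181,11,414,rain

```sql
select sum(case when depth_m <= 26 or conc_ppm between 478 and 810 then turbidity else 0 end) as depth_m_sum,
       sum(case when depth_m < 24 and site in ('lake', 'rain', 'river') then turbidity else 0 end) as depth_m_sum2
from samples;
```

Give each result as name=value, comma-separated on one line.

[depth_m_sum: depth_m <= 26 or conc_ppm between 478 and 810]
sample_id=500: ✓ → 181
sample_id=501: ✓ → 159
sample_id=502: ✗
sample_id=503: ✓ → 32
sample_id=504: ✗
sample_id=505: ✓ → 24
sample_id=506: ✗
sample_id=507: ✓ → 185
sample_id=508: ✓ → 181
depth_m_sum = 181 + 159 + 32 + 24 + 185 + 181 = 762
—
[depth_m_sum2: depth_m < 24 and site in ('lake', 'rain', 'river')]
sample_id=500: ✓ → 181
sample_id=501: ✓ → 159
sample_id=502: ✗
sample_id=503: ✗
sample_id=504: ✗
sample_id=505: ✗
sample_id=506: ✗
sample_id=507: ✗
sample_id=508: ✓ → 181
depth_m_sum2 = 181 + 159 + 181 = 521

depth_m_sum=762, depth_m_sum2=521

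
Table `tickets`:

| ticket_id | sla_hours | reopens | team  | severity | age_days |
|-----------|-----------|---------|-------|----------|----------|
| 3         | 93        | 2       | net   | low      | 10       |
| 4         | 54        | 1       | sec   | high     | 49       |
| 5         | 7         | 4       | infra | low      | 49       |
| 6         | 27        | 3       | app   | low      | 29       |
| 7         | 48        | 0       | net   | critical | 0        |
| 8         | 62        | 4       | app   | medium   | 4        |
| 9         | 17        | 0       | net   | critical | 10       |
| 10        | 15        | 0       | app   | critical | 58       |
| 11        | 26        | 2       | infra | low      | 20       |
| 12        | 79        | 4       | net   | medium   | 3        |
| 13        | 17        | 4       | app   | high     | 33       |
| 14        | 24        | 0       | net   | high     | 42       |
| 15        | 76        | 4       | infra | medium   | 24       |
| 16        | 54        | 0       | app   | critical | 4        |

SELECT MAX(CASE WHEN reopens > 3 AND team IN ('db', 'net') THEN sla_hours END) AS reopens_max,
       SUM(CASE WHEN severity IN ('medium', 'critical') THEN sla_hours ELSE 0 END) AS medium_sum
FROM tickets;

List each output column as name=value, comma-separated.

reopens_max=79, medium_sum=351

[reopens_max: reopens > 3 AND team IN ('db', 'net')]
ticket_id=3: ✗
ticket_id=4: ✗
ticket_id=5: ✗
ticket_id=6: ✗
ticket_id=7: ✗
ticket_id=8: ✗
ticket_id=9: ✗
ticket_id=10: ✗
ticket_id=11: ✗
ticket_id=12: ✓ → 79
ticket_id=13: ✗
ticket_id=14: ✗
ticket_id=15: ✗
ticket_id=16: ✗
reopens_max = MAX(79) = 79
—
[medium_sum: severity IN ('medium', 'critical')]
ticket_id=3: ✗
ticket_id=4: ✗
ticket_id=5: ✗
ticket_id=6: ✗
ticket_id=7: ✓ → 48
ticket_id=8: ✓ → 62
ticket_id=9: ✓ → 17
ticket_id=10: ✓ → 15
ticket_id=11: ✗
ticket_id=12: ✓ → 79
ticket_id=13: ✗
ticket_id=14: ✗
ticket_id=15: ✓ → 76
ticket_id=16: ✓ → 54
medium_sum = 48 + 62 + 17 + 15 + 79 + 76 + 54 = 351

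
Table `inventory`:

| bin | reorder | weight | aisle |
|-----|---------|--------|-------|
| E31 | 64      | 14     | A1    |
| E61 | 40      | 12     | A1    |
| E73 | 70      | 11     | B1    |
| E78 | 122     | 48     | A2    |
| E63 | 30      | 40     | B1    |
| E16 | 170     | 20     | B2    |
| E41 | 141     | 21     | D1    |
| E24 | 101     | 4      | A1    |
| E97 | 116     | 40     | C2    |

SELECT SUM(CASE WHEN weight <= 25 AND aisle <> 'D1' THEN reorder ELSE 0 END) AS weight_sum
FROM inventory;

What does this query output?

bin=E31: ✓ → 64
bin=E61: ✓ → 40
bin=E73: ✓ → 70
bin=E78: ✗
bin=E63: ✗
bin=E16: ✓ → 170
bin=E41: ✗
bin=E24: ✓ → 101
bin=E97: ✗
weight_sum = 64 + 40 + 70 + 170 + 101 = 445

445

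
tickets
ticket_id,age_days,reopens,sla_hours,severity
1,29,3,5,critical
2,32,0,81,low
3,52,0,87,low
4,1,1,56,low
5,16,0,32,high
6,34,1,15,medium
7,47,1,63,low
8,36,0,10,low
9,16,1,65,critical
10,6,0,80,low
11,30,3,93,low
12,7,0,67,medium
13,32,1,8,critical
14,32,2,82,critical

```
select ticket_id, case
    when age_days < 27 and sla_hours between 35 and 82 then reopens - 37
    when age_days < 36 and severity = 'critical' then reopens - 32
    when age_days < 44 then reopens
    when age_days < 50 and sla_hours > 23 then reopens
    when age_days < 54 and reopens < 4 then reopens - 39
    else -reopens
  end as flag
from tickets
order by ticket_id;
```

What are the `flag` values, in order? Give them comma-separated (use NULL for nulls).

-29, 0, -39, -36, 0, 1, 1, 0, -36, -37, 3, -37, -31, -30

ticket_id=1: age_days < 36 and severity = 'critical' → -29
ticket_id=2: age_days < 44 → 0
ticket_id=3: age_days < 54 and reopens < 4 → -39
ticket_id=4: age_days < 27 and sla_hours between 35 and 82 → -36
ticket_id=5: age_days < 44 → 0
ticket_id=6: age_days < 44 → 1
ticket_id=7: age_days < 50 and sla_hours > 23 → 1
ticket_id=8: age_days < 44 → 0
ticket_id=9: age_days < 27 and sla_hours between 35 and 82 → -36
ticket_id=10: age_days < 27 and sla_hours between 35 and 82 → -37
ticket_id=11: age_days < 44 → 3
ticket_id=12: age_days < 27 and sla_hours between 35 and 82 → -37
ticket_id=13: age_days < 36 and severity = 'critical' → -31
ticket_id=14: age_days < 36 and severity = 'critical' → -30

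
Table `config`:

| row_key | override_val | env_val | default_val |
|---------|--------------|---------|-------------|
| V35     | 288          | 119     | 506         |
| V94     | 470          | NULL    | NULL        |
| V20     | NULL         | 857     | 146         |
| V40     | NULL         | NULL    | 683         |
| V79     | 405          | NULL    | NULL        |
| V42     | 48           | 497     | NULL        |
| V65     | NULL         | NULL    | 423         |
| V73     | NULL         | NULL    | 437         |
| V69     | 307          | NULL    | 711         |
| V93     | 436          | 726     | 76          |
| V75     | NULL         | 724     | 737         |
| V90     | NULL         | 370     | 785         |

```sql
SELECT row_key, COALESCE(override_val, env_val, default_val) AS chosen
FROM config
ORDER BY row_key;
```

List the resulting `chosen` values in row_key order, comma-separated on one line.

857, 288, 683, 48, 423, 307, 437, 724, 405, 370, 436, 470

row_key=V20: override_val=NULL, env_val=857 → 857
row_key=V35: override_val=288 → 288
row_key=V40: override_val=NULL, env_val=NULL, default_val=683 → 683
row_key=V42: override_val=48 → 48
row_key=V65: override_val=NULL, env_val=NULL, default_val=423 → 423
row_key=V69: override_val=307 → 307
row_key=V73: override_val=NULL, env_val=NULL, default_val=437 → 437
row_key=V75: override_val=NULL, env_val=724 → 724
row_key=V79: override_val=405 → 405
row_key=V90: override_val=NULL, env_val=370 → 370
row_key=V93: override_val=436 → 436
row_key=V94: override_val=470 → 470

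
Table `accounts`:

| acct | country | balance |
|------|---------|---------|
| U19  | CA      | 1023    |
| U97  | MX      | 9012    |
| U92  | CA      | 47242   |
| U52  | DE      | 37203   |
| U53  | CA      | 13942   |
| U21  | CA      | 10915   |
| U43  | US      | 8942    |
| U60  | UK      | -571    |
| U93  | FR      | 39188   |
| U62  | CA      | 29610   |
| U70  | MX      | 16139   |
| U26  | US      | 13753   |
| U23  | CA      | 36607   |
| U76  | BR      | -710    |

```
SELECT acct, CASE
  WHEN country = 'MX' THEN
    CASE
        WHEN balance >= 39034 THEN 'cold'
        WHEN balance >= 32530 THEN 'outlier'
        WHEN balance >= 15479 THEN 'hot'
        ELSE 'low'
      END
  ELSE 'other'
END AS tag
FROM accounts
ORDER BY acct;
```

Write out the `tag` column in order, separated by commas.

acct=U19: country='CA' → outer ELSE → other
acct=U21: country='CA' → outer ELSE → other
acct=U23: country='CA' → outer ELSE → other
acct=U26: country='US' → outer ELSE → other
acct=U43: country='US' → outer ELSE → other
acct=U52: country='DE' → outer ELSE → other
acct=U53: country='CA' → outer ELSE → other
acct=U60: country='UK' → outer ELSE → other
acct=U62: country='CA' → outer ELSE → other
acct=U70: country='MX' → inner[balance >= 15479] → hot
acct=U76: country='BR' → outer ELSE → other
acct=U92: country='CA' → outer ELSE → other
acct=U93: country='FR' → outer ELSE → other
acct=U97: country='MX' → inner[ELSE] → low

other, other, other, other, other, other, other, other, other, hot, other, other, other, low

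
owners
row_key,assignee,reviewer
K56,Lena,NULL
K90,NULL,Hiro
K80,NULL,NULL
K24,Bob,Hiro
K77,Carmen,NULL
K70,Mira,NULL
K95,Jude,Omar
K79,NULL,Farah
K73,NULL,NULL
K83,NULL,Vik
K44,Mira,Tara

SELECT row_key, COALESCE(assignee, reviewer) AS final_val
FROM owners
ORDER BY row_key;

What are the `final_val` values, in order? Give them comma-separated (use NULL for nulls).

row_key=K24: assignee=Bob → Bob
row_key=K44: assignee=Mira → Mira
row_key=K56: assignee=Lena → Lena
row_key=K70: assignee=Mira → Mira
row_key=K73: assignee=NULL, reviewer=NULL (all NULL) → NULL
row_key=K77: assignee=Carmen → Carmen
row_key=K79: assignee=NULL, reviewer=Farah → Farah
row_key=K80: assignee=NULL, reviewer=NULL (all NULL) → NULL
row_key=K83: assignee=NULL, reviewer=Vik → Vik
row_key=K90: assignee=NULL, reviewer=Hiro → Hiro
row_key=K95: assignee=Jude → Jude

Bob, Mira, Lena, Mira, NULL, Carmen, Farah, NULL, Vik, Hiro, Jude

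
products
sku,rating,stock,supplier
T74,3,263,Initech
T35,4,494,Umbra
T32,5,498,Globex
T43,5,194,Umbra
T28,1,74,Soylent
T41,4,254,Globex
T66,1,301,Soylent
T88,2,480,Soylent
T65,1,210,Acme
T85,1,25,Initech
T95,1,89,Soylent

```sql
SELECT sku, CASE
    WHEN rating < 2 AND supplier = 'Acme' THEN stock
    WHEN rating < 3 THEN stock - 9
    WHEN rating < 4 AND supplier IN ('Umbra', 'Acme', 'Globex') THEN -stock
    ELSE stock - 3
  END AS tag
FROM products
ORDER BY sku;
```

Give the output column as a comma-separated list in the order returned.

sku=T28: rating < 3 → 65
sku=T32: ELSE → 495
sku=T35: ELSE → 491
sku=T41: ELSE → 251
sku=T43: ELSE → 191
sku=T65: rating < 2 AND supplier = 'Acme' → 210
sku=T66: rating < 3 → 292
sku=T74: ELSE → 260
sku=T85: rating < 3 → 16
sku=T88: rating < 3 → 471
sku=T95: rating < 3 → 80

65, 495, 491, 251, 191, 210, 292, 260, 16, 471, 80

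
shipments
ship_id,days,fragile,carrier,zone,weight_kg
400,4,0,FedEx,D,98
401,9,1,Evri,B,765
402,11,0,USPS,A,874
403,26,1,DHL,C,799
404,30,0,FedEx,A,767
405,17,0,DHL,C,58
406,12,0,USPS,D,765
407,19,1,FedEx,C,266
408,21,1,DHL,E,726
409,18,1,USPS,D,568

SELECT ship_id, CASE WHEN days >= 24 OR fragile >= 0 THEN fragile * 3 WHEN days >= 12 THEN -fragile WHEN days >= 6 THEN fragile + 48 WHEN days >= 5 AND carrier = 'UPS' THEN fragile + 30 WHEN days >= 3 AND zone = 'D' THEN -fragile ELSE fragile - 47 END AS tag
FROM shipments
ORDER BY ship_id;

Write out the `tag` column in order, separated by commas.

ship_id=400: days >= 24 OR fragile >= 0 → 0
ship_id=401: days >= 24 OR fragile >= 0 → 3
ship_id=402: days >= 24 OR fragile >= 0 → 0
ship_id=403: days >= 24 OR fragile >= 0 → 3
ship_id=404: days >= 24 OR fragile >= 0 → 0
ship_id=405: days >= 24 OR fragile >= 0 → 0
ship_id=406: days >= 24 OR fragile >= 0 → 0
ship_id=407: days >= 24 OR fragile >= 0 → 3
ship_id=408: days >= 24 OR fragile >= 0 → 3
ship_id=409: days >= 24 OR fragile >= 0 → 3

0, 3, 0, 3, 0, 0, 0, 3, 3, 3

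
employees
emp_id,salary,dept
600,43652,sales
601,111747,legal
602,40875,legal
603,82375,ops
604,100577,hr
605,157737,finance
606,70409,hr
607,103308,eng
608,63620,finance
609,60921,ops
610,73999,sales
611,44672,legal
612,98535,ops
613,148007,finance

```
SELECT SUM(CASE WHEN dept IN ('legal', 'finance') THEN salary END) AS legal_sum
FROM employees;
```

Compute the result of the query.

566658

emp_id=600: ✗
emp_id=601: ✓ → 111747
emp_id=602: ✓ → 40875
emp_id=603: ✗
emp_id=604: ✗
emp_id=605: ✓ → 157737
emp_id=606: ✗
emp_id=607: ✗
emp_id=608: ✓ → 63620
emp_id=609: ✗
emp_id=610: ✗
emp_id=611: ✓ → 44672
emp_id=612: ✗
emp_id=613: ✓ → 148007
legal_sum = 111747 + 40875 + 157737 + 63620 + 44672 + 148007 = 566658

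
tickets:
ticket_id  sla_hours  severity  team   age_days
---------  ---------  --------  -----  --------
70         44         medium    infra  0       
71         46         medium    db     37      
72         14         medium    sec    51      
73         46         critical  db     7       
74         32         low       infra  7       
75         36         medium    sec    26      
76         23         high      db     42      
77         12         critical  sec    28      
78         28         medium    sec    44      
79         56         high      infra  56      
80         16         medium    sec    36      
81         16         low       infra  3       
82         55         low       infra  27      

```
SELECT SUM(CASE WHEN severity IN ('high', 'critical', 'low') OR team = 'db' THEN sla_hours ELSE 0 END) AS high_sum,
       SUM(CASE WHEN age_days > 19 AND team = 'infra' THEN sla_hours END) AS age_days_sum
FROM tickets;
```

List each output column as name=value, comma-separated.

high_sum=286, age_days_sum=111

[high_sum: severity IN ('high', 'critical', 'low') OR team = 'db']
ticket_id=70: ✗
ticket_id=71: ✓ → 46
ticket_id=72: ✗
ticket_id=73: ✓ → 46
ticket_id=74: ✓ → 32
ticket_id=75: ✗
ticket_id=76: ✓ → 23
ticket_id=77: ✓ → 12
ticket_id=78: ✗
ticket_id=79: ✓ → 56
ticket_id=80: ✗
ticket_id=81: ✓ → 16
ticket_id=82: ✓ → 55
high_sum = 46 + 46 + 32 + 23 + 12 + 56 + 16 + 55 = 286
—
[age_days_sum: age_days > 19 AND team = 'infra']
ticket_id=70: ✗
ticket_id=71: ✗
ticket_id=72: ✗
ticket_id=73: ✗
ticket_id=74: ✗
ticket_id=75: ✗
ticket_id=76: ✗
ticket_id=77: ✗
ticket_id=78: ✗
ticket_id=79: ✓ → 56
ticket_id=80: ✗
ticket_id=81: ✗
ticket_id=82: ✓ → 55
age_days_sum = 56 + 55 = 111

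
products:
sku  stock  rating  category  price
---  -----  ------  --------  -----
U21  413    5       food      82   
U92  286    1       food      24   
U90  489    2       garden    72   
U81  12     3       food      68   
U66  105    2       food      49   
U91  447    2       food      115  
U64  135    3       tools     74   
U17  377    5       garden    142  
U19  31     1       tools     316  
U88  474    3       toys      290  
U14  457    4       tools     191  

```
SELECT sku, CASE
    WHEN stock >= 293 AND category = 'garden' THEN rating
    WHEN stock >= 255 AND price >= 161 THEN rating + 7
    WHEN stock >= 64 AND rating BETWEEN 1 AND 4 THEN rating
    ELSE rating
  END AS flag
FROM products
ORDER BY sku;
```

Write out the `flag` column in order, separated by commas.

sku=U14: stock >= 255 AND price >= 161 → 11
sku=U17: stock >= 293 AND category = 'garden' → 5
sku=U19: ELSE → 1
sku=U21: ELSE → 5
sku=U64: stock >= 64 AND rating BETWEEN 1 AND 4 → 3
sku=U66: stock >= 64 AND rating BETWEEN 1 AND 4 → 2
sku=U81: ELSE → 3
sku=U88: stock >= 255 AND price >= 161 → 10
sku=U90: stock >= 293 AND category = 'garden' → 2
sku=U91: stock >= 64 AND rating BETWEEN 1 AND 4 → 2
sku=U92: stock >= 64 AND rating BETWEEN 1 AND 4 → 1

11, 5, 1, 5, 3, 2, 3, 10, 2, 2, 1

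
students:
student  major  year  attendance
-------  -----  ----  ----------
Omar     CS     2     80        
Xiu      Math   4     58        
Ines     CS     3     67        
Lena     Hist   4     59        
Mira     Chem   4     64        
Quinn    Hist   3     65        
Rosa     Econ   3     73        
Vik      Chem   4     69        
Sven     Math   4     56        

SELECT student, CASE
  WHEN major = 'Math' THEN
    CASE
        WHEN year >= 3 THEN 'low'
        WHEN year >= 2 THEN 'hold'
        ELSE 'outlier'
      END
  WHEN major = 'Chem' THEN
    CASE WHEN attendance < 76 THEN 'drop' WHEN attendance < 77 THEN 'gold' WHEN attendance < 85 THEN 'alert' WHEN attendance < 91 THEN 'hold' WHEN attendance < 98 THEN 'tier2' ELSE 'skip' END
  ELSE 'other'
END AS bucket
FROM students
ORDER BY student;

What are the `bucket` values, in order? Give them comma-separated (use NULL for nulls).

student=Ines: major='CS' → outer ELSE → other
student=Lena: major='Hist' → outer ELSE → other
student=Mira: major='Chem' → inner[attendance < 76] → drop
student=Omar: major='CS' → outer ELSE → other
student=Quinn: major='Hist' → outer ELSE → other
student=Rosa: major='Econ' → outer ELSE → other
student=Sven: major='Math' → inner[year >= 3] → low
student=Vik: major='Chem' → inner[attendance < 76] → drop
student=Xiu: major='Math' → inner[year >= 3] → low

other, other, drop, other, other, other, low, drop, low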